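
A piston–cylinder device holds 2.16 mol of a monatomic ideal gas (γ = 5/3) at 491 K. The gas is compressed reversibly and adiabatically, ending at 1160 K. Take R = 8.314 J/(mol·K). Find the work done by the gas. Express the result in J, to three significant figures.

Adiabatic ⇒ Q = 0, so W_by = −ΔU = nCᵥ(T₁ − T₂).
Cᵥ = 3R/2 = 12.47 J/(mol·K).
W = (2.16)(12.47)(491 − 1160) = -18021 J.

W ≈ -18000 J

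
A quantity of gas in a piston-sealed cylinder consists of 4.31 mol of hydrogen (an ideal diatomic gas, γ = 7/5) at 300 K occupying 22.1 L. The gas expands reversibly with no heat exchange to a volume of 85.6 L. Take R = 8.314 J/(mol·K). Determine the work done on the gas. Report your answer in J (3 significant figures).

Adiabatic: TV^(γ−1) = const with γ = 7/5.
T₂ = T₁ (V₁/V₂)^(γ−1) = 300 × (22.1/85.6)^0.4 = 300 × 0.5818 = 174.5 K.
W_by = nCᵥ(T₁ − T₂) = (4.31)(20.79)(300 − 174.5) = 11239 J.
Work on gas = −W_by = -11239 J.

W ≈ -11200 J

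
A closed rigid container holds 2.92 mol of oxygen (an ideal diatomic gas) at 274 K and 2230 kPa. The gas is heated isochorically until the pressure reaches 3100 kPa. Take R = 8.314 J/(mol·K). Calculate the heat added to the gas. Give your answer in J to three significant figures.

Q ≈ 6490 J

Constant volume ⇒ W = 0, so Q = ΔU = nCᵥΔT with Cᵥ = 5R/2 = 20.79 J/(mol·K).
At constant V, T₂/T₁ = P₂/P₁ ⇒ ΔT = T₁(P₂/P₁ − 1) = 274·(3100/2230 − 1) = 106.9 K.
ΔU = (2.92)(20.79)(106.9) = 6488 J.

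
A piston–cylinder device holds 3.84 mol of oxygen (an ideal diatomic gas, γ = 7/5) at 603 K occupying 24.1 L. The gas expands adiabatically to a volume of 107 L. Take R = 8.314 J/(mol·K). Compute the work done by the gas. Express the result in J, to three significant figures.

Adiabatic: TV^(γ−1) = const with γ = 7/5.
T₂ = T₁ (V₁/V₂)^(γ−1) = 603 × (24.1/107)^0.4 = 603 × 0.5509 = 332.2 K.
W_by = nCᵥ(T₁ − T₂) = (3.84)(20.79)(603 − 332.2) = 21616 J.

W ≈ 21600 J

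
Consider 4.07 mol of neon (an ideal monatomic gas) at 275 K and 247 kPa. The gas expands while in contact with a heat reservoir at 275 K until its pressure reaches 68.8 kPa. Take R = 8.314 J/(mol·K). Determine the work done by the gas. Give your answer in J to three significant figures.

Isothermal process: W = nRT ln(V₂/V₁) = nRT ln(P₁/P₂).
W = (4.07)(8.314)(275) × ln(247/68.8)
  = 9305 × ln(3.59) = 9305 × 1.278
W_by_gas = 11894 J.

W ≈ 11900 J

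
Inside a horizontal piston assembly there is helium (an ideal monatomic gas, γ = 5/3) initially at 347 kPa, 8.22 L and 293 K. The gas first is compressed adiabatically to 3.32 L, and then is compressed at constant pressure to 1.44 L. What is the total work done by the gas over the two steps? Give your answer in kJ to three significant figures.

W_total ≈ -6.51 kJ

Step 1 (adiabatic): W = (P₁V₁ − P₂V₂)/(γ−1) = (2852 − 5220)/0.667 = -3552 J.
After step 1: P = 1572 kPa, V = 3.32 L, T = 536.2 K.
Step 2 (isobaric): W = PΔV = (1572 kPa)(1.44 − 3.32 L) = -2956 J.
W_total = -3552 − 2956 = -6508 J.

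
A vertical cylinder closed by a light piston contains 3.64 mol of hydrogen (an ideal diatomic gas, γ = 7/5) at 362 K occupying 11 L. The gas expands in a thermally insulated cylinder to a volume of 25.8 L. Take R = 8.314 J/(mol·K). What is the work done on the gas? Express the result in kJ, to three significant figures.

Adiabatic: TV^(γ−1) = const with γ = 7/5.
T₂ = T₁ (V₁/V₂)^(γ−1) = 362 × (11/25.8)^0.4 = 362 × 0.7111 = 257.4 K.
W_by = nCᵥ(T₁ − T₂) = (3.64)(20.79)(362 − 257.4) = 7913 J.
Work on gas = −W_by = -7913 J.

W ≈ -7.91 kJ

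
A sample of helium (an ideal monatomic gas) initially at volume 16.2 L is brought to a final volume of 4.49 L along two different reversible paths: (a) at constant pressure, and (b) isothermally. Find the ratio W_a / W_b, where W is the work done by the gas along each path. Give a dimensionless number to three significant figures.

W_a / W_b ≈ 0.563

Path (a) isobaric: W = P₁(V₂ − V₁) → W_a/(P₁V₁) = -0.7228.
Path (b) isothermal: W = P₁V₁ ln(V₂/V₁) → W_b/(P₁V₁) = -1.283.
W_a / W_b = -0.7228 / -1.283 = 0.5633.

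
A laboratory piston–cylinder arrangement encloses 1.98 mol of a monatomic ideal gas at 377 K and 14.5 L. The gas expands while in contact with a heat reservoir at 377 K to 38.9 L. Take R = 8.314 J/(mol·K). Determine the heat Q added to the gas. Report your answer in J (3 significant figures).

Q ≈ 6120 J

Isothermal ⇒ ΔU = 0, so Q = W = nRT ln(V₂/V₁).
Q = (1.98)(8.314)(377) ln(38.9/14.5) = 6206 × 0.9868 = 6124 J.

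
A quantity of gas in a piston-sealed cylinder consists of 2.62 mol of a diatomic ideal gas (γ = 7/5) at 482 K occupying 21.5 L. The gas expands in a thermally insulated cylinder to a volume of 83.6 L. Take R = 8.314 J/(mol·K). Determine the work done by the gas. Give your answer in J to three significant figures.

W ≈ 11000 J

Adiabatic: TV^(γ−1) = const with γ = 7/5.
T₂ = T₁ (V₁/V₂)^(γ−1) = 482 × (21.5/83.6)^0.4 = 482 × 0.5809 = 280 K.
W_by = nCᵥ(T₁ − T₂) = (2.62)(20.79)(482 − 280) = 11001 J.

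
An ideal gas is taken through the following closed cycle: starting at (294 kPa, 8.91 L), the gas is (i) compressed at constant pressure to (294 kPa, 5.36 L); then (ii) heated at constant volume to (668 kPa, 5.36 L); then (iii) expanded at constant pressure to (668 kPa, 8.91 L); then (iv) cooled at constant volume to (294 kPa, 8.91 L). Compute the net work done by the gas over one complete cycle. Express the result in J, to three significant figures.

W_net ≈ 1330 J

Constant-volume legs do no work.
W(i) = (294)(5.36 − 8.91) = -1044 J; W(iii) = (668)(8.91 − 5.36) = 2371 J.
W_net = -1044 + 2371 = 1328 J (the clockwise enclosed area).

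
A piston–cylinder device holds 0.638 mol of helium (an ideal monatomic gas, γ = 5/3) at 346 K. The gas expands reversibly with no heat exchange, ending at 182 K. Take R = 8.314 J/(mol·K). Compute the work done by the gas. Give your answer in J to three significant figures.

Adiabatic ⇒ Q = 0, so W_by = −ΔU = nCᵥ(T₁ − T₂).
Cᵥ = 3R/2 = 12.47 J/(mol·K).
W = (0.638)(12.47)(346 − 182) = 1305 J.

W ≈ 1300 J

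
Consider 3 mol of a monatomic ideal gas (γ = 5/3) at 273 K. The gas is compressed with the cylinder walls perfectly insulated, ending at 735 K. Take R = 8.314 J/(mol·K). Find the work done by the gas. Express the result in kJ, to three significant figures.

Adiabatic ⇒ Q = 0, so W_by = −ΔU = nCᵥ(T₁ − T₂).
Cᵥ = 3R/2 = 12.47 J/(mol·K).
W = (3)(12.47)(273 − 735) = -17285 J.

W ≈ -17.3 kJ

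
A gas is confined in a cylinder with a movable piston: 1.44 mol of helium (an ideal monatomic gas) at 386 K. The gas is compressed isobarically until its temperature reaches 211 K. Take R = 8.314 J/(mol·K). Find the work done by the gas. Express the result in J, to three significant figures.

Isobaric: W = P ΔV = nR ΔT.
W = (1.44)(8.314)(211 − 386) = -2095 J.

W ≈ -2100 J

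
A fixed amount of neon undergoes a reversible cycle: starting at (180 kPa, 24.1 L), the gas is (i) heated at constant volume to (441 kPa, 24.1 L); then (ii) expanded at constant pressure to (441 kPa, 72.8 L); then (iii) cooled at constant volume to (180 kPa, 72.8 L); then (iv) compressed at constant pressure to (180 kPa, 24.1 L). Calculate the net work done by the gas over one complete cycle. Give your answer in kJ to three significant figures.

W_net ≈ 12.7 kJ

Constant-volume legs do no work.
W(ii) = (441)(72.8 − 24.1) = 21477 J; W(iv) = (180)(24.1 − 72.8) = -8766 J.
W_net = 21477 − 8766 = 12711 J (the clockwise enclosed area).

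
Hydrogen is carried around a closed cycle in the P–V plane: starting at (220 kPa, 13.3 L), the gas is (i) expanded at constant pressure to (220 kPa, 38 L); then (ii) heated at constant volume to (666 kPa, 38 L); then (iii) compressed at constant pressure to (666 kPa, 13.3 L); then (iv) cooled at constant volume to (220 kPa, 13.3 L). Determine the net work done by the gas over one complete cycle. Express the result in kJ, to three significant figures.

Constant-volume legs do no work.
W(i) = (220)(38 − 13.3) = 5434 J; W(iii) = (666)(13.3 − 38) = -16450 J.
W_net = 5434 − 16450 = -11016 J (the counter-clockwise enclosed area).

W_net ≈ -11.0 kJ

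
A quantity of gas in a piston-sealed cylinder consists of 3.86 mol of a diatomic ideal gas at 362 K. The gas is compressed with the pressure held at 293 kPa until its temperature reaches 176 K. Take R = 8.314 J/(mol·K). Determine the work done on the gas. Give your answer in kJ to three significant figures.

W ≈ 5.97 kJ

Isobaric: W = P ΔV = nR ΔT.
W = (3.86)(8.314)(176 − 362) = -5969 J.
Work on gas = −W_by = 5969 J.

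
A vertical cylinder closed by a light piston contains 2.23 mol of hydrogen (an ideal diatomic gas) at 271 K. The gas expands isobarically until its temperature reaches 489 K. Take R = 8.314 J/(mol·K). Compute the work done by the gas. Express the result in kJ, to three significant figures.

Isobaric: W = P ΔV = nR ΔT.
W = (2.23)(8.314)(489 − 271) = 4042 J.

W ≈ 4.04 kJ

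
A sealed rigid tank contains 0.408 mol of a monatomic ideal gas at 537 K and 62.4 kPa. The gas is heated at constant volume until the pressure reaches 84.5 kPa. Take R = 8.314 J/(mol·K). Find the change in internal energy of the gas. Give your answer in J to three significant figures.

Constant volume ⇒ W = 0, so Q = ΔU = nCᵥΔT with Cᵥ = 3R/2 = 12.47 J/(mol·K).
At constant V, T₂/T₁ = P₂/P₁ ⇒ ΔT = T₁(P₂/P₁ − 1) = 537·(84.5/62.4 − 1) = 190.2 K.
ΔU = (0.408)(12.47)(190.2) = 967.7 J.

ΔU ≈ 968 J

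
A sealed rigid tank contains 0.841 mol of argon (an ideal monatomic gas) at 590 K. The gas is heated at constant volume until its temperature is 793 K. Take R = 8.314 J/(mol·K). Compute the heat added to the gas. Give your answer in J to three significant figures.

Q ≈ 2130 J

Constant volume ⇒ W = 0, so Q = ΔU = nCᵥΔT with Cᵥ = 3R/2 = 12.47 J/(mol·K).
ΔU = (0.841)(12.47)(793 − 590) = 2129 J.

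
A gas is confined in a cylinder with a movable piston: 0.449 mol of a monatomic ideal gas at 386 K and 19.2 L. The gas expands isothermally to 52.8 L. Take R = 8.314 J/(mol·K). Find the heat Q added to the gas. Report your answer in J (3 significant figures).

Q ≈ 1460 J

Isothermal ⇒ ΔU = 0, so Q = W = nRT ln(V₂/V₁).
Q = (0.449)(8.314)(386) ln(52.8/19.2) = 1441 × 1.012 = 1458 J.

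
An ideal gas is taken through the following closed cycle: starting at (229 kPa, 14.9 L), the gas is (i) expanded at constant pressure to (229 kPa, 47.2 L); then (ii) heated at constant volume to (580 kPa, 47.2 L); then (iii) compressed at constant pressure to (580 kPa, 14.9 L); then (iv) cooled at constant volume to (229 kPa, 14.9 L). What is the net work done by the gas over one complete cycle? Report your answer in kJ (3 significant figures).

Constant-volume legs do no work.
W(i) = (229)(47.2 − 14.9) = 7397 J; W(iii) = (580)(14.9 − 47.2) = -18734 J.
W_net = 7397 − 18734 = -11337 J (the counter-clockwise enclosed area).

W_net ≈ -11.3 kJ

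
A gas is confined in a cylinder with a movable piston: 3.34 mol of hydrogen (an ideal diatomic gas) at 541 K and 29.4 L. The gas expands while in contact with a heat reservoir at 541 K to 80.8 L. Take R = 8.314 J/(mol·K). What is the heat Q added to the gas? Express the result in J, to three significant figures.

Isothermal ⇒ ΔU = 0, so Q = W = nRT ln(V₂/V₁).
Q = (3.34)(8.314)(541) ln(80.8/29.4) = 15023 × 1.011 = 15188 J.

Q ≈ 15200 J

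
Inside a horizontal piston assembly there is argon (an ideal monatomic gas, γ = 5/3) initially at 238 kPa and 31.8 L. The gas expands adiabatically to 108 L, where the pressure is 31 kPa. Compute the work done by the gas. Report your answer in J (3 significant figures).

W ≈ 6330 J

Adiabatic: W = (P₁V₁ − P₂V₂)/(γ − 1) with γ = 5/3.
P₁V₁ = 7568 J, P₂V₂ = 3348 J.
W = (7568 − 3348) / 0.6667 = 6331 J.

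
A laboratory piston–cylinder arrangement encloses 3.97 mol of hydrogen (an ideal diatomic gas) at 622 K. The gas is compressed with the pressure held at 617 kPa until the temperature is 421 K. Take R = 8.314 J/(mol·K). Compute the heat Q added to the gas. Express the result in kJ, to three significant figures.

Q ≈ -23.2 kJ

Isobaric: W = nRΔT = (3.97)(8.314)(-201) = -6634 J.
ΔU = nCᵥΔT with Cᵥ = 5R/2: ΔU = (3.97)(20.79)(-201) = -16586 J.
Q = ΔU + W = -16586 − 6634 = -23220 J.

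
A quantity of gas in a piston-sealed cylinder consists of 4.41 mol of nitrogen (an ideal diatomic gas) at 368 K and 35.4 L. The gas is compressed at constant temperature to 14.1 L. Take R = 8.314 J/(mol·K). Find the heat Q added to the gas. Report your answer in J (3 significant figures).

Q ≈ -12400 J

Isothermal ⇒ ΔU = 0, so Q = W = nRT ln(V₂/V₁).
Q = (4.41)(8.314)(368) ln(14.1/35.4) = 13493 × -0.9205 = -12420 J.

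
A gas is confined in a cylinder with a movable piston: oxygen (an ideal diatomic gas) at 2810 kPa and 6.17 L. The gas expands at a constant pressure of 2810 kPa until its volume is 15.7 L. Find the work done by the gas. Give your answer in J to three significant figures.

Isobaric: W = P ΔV.
W = (2810 kPa)(15.7 − 6.17 L) = (2810)(9.53) = 26779 J.

W ≈ 26800 J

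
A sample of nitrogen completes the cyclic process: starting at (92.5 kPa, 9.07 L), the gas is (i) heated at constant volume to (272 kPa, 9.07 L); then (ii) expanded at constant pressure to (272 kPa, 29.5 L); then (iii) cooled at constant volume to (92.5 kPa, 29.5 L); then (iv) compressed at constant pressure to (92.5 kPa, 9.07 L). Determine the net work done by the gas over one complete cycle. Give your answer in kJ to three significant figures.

W_net ≈ 3.67 kJ

Constant-volume legs do no work.
W(ii) = (272)(29.5 − 9.07) = 5557 J; W(iv) = (92.5)(9.07 − 29.5) = -1890 J.
W_net = 5557 − 1890 = 3667 J (the clockwise enclosed area).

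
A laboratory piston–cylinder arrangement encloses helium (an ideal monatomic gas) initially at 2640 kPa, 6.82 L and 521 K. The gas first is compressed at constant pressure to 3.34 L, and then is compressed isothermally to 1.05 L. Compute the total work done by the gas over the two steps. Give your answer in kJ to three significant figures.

W_total ≈ -19.4 kJ

Step 1 (isobaric): W = PΔV = (2640 kPa)(3.34 − 6.82 L) = -9187 J.
After step 1: P = 2640 kPa, V = 3.34 L, T = 255.2 K.
Step 2 (isothermal): W = P₁V₁ ln(V₂/V₁) = (8818) ln(1.05/3.34) = -10204 J.
W_total = -9187 − 10204 = -19391 J.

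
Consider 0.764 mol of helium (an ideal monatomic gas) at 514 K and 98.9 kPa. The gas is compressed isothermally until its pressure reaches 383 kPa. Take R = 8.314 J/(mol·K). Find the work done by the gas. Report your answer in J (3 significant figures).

Isothermal process: W = nRT ln(V₂/V₁) = nRT ln(P₁/P₂).
W = (0.764)(8.314)(514) × ln(98.9/383)
  = 3265 × ln(0.2582) = 3265 × -1.354
W_by_gas = -4420 J.

W ≈ -4420 J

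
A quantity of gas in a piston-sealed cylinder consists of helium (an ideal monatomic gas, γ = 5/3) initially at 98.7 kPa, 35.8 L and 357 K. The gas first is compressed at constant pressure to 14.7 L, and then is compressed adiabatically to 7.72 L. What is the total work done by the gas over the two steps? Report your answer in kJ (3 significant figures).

W_total ≈ -3.25 kJ

Step 1 (isobaric): W = PΔV = (98.7 kPa)(14.7 − 35.8 L) = -2083 J.
After step 1: P = 98.7 kPa, V = 14.7 L, T = 146.6 K.
Step 2 (adiabatic): W = (P₁V₁ − P₂V₂)/(γ−1) = (1451 − 2229)/0.667 = -1167 J.
W_total = -2083 − 1167 = -3250 J.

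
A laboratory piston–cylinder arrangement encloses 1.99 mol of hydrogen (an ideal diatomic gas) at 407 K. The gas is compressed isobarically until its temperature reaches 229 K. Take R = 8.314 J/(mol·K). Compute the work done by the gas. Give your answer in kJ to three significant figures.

W ≈ -2.94 kJ

Isobaric: W = P ΔV = nR ΔT.
W = (1.99)(8.314)(229 − 407) = -2945 J.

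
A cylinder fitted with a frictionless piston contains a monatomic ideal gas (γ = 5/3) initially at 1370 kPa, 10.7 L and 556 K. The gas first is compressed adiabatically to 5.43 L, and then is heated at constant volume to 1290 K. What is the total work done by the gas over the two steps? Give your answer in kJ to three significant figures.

Step 1 (adiabatic): W = (P₁V₁ − P₂V₂)/(γ−1) = (14659 − 23041)/0.667 = -12572 J.
Step 2 (isochoric): W = 0 (constant volume).
W_total = -12572 + 0 = -12572 J.

W_total ≈ -12.6 kJ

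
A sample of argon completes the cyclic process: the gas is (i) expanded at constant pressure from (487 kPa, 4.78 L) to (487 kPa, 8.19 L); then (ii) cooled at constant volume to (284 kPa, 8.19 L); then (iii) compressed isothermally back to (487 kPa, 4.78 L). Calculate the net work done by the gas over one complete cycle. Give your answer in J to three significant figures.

Leg (i): W = PΔV = (487)(8.19 − 4.78) = 1661 J.
Leg (ii): W = 0.
Leg (iii): W = PᵢVᵢ ln(V_f/Vᵢ) = (2326) ln(4.78/8.19) = -1252 J.
W_net = 1661 − 1252 = 408.2 J.

W_net ≈ 408 J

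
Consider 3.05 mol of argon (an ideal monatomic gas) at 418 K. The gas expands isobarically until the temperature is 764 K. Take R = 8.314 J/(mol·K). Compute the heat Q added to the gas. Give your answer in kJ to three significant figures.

Isobaric: W = nRΔT = (3.05)(8.314)(346) = 8774 J.
ΔU = nCᵥΔT with Cᵥ = 3R/2: ΔU = (3.05)(12.47)(346) = 13161 J.
Q = ΔU + W = 13161 + 8774 = 21934 J.

Q ≈ 21.9 kJ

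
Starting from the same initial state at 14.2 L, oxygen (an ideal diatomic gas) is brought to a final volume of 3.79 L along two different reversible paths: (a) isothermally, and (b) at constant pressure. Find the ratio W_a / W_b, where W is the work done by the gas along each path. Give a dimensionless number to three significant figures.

W_a / W_b ≈ 1.80

Path (a) isothermal: W = P₁V₁ ln(V₂/V₁) → W_a/(P₁V₁) = -1.321.
Path (b) isobaric: W = P₁(V₂ − V₁) → W_b/(P₁V₁) = -0.7331.
W_a / W_b = -1.321 / -0.7331 = 1.802.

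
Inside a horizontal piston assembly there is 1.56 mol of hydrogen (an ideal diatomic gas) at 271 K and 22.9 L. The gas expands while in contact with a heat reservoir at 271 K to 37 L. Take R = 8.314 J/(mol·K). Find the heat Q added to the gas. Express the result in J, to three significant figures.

Isothermal ⇒ ΔU = 0, so Q = W = nRT ln(V₂/V₁).
Q = (1.56)(8.314)(271) ln(37/22.9) = 3515 × 0.4798 = 1686 J.

Q ≈ 1690 J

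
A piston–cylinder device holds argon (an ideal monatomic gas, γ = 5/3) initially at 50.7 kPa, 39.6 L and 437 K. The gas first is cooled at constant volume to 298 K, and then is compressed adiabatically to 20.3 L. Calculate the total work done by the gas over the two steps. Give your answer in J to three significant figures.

W_total ≈ -1150 J

Step 1 (isochoric): W = 0 (constant volume).
After step 1: P = 34.57 kPa (V unchanged).
Step 2 (adiabatic): W = (P₁V₁ − P₂V₂)/(γ−1) = (1369 − 2137)/0.667 = -1153 J.
W_total = 0 − 1153 = -1153 J.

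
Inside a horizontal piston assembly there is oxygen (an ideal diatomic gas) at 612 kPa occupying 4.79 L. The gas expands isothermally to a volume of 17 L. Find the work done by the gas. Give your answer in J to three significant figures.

Isothermal: W = nRT ln(V₂/V₁) = P₁V₁ ln(V₂/V₁).
P₁V₁ = (612 kPa)(4.79 L) = 2931 J.
W = 2931 × ln(17/4.79) = 2931 × 1.267
W_by_gas = 3713 J.

W ≈ 3710 J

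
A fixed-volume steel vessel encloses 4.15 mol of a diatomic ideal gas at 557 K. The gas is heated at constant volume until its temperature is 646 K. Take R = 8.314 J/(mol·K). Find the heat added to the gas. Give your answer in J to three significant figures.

Q ≈ 7680 J

Constant volume ⇒ W = 0, so Q = ΔU = nCᵥΔT with Cᵥ = 5R/2 = 20.79 J/(mol·K).
ΔU = (4.15)(20.79)(646 − 557) = 7677 J.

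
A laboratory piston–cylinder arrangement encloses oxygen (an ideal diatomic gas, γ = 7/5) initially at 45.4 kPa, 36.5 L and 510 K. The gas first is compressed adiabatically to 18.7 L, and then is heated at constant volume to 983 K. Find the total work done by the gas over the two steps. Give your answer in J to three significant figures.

Step 1 (adiabatic): W = (P₁V₁ − P₂V₂)/(γ−1) = (1657 − 2165)/0.4 = -1271 J.
Step 2 (isochoric): W = 0 (constant volume).
W_total = -1271 + 0 = -1271 J.

W_total ≈ -1270 J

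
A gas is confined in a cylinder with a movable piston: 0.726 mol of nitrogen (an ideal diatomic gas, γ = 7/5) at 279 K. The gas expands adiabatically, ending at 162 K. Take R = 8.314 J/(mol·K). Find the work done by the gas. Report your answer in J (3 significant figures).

W ≈ 1770 J

Adiabatic ⇒ Q = 0, so W_by = −ΔU = nCᵥ(T₁ − T₂).
Cᵥ = 5R/2 = 20.79 J/(mol·K).
W = (0.726)(20.79)(279 − 162) = 1766 J.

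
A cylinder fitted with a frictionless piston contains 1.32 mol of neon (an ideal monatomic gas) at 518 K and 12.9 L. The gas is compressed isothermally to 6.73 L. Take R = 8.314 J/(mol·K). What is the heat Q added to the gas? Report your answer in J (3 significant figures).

Q ≈ -3700 J

Isothermal ⇒ ΔU = 0, so Q = W = nRT ln(V₂/V₁).
Q = (1.32)(8.314)(518) ln(6.73/12.9) = 5685 × -0.6507 = -3699 J.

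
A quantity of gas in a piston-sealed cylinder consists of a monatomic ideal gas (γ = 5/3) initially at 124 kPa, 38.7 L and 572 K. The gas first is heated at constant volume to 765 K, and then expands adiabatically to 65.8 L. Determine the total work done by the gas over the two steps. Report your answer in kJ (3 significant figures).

Step 1 (isochoric): W = 0 (constant volume).
After step 1: P = 165.8 kPa (V unchanged).
Step 2 (adiabatic): W = (P₁V₁ − P₂V₂)/(γ−1) = (6418 − 4505)/0.667 = 2869 J.
W_total = 0 + 2869 = 2869 J.

W_total ≈ 2.87 kJ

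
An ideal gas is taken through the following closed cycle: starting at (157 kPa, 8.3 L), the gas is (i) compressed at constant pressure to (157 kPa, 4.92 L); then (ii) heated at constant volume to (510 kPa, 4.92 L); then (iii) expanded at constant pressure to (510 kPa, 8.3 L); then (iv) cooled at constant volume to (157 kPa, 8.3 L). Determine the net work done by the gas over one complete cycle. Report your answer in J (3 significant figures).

W_net ≈ 1190 J

Constant-volume legs do no work.
W(i) = (157)(4.92 − 8.3) = -530.7 J; W(iii) = (510)(8.3 − 4.92) = 1724 J.
W_net = -530.7 + 1724 = 1193 J (the clockwise enclosed area).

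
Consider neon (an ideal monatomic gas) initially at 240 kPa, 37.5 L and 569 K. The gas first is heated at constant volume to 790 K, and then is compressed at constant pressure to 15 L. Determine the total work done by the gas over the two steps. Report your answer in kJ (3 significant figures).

W_total ≈ -7.50 kJ

Step 1 (isochoric): W = 0 (constant volume).
After step 1: P = 333.2 kPa (V unchanged).
Step 2 (isobaric): W = PΔV = (333.2 kPa)(15 − 37.5 L) = -7497 J.
W_total = 0 − 7497 = -7497 J.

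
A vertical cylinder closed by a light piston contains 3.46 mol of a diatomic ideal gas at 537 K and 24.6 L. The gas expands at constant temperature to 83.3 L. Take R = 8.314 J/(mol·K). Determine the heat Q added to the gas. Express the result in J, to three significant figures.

Isothermal ⇒ ΔU = 0, so Q = W = nRT ln(V₂/V₁).
Q = (3.46)(8.314)(537) ln(83.3/24.6) = 15448 × 1.22 = 18841 J.

Q ≈ 18800 J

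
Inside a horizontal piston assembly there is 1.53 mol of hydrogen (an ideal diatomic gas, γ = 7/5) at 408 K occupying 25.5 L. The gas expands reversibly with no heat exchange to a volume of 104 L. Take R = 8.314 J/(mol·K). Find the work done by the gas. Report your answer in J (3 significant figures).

W ≈ 5580 J

Adiabatic: TV^(γ−1) = const with γ = 7/5.
T₂ = T₁ (V₁/V₂)^(γ−1) = 408 × (25.5/104)^0.4 = 408 × 0.5699 = 232.5 K.
W_by = nCᵥ(T₁ − T₂) = (1.53)(20.79)(408 − 232.5) = 5580 J.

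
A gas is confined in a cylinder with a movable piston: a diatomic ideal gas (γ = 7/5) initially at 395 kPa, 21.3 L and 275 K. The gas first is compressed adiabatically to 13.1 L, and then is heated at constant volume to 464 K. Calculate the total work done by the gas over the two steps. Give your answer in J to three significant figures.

W_total ≈ -4510 J

Step 1 (adiabatic): W = (P₁V₁ − P₂V₂)/(γ−1) = (8414 − 10219)/0.4 = -4514 J.
Step 2 (isochoric): W = 0 (constant volume).
W_total = -4514 + 0 = -4514 J.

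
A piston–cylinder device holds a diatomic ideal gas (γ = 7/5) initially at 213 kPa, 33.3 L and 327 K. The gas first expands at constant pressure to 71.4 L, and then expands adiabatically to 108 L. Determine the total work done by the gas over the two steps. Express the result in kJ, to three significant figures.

Step 1 (isobaric): W = PΔV = (213 kPa)(71.4 − 33.3 L) = 8115 J.
After step 1: P = 213 kPa, V = 71.4 L, T = 701.1 K.
Step 2 (adiabatic): W = (P₁V₁ − P₂V₂)/(γ−1) = (15208 − 12888)/0.4 = 5800 J.
W_total = 8115 + 5800 = 13916 J.

W_total ≈ 13.9 kJ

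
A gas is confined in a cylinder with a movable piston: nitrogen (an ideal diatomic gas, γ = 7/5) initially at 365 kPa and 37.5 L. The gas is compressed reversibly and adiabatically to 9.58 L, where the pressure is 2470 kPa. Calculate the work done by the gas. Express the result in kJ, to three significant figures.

Adiabatic: W = (P₁V₁ − P₂V₂)/(γ − 1) with γ = 7/5.
P₁V₁ = 13688 J, P₂V₂ = 23663 J.
W = (13688 − 23663) / 0.4 = -24938 J.

W ≈ -24.9 kJ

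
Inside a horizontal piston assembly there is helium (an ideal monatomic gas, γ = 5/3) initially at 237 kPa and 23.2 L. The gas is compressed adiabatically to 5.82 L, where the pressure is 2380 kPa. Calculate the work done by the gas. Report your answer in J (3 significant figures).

W ≈ -12500 J

Adiabatic: W = (P₁V₁ − P₂V₂)/(γ − 1) with γ = 5/3.
P₁V₁ = 5498 J, P₂V₂ = 13852 J.
W = (5498 − 13852) / 0.6667 = -12530 J.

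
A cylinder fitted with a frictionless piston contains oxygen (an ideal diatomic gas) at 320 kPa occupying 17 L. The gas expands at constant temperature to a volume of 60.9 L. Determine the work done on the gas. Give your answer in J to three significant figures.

Isothermal: W = nRT ln(V₂/V₁) = P₁V₁ ln(V₂/V₁).
P₁V₁ = (320 kPa)(17 L) = 5440 J.
W = 5440 × ln(60.9/17) = 5440 × 1.276
W_by_gas = 6942 J; work on gas = −W_by = -6942 J.

W ≈ -6940 J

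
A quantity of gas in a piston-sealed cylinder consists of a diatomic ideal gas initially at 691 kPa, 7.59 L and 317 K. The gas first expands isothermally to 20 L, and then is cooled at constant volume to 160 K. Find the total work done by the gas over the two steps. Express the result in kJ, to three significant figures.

W_total ≈ 5.08 kJ

Step 1 (isothermal): W = P₁V₁ ln(V₂/V₁) = (5245) ln(20/7.59) = 5082 J.
Step 2 (isochoric): W = 0 (constant volume).
W_total = 5082 + 0 = 5082 J.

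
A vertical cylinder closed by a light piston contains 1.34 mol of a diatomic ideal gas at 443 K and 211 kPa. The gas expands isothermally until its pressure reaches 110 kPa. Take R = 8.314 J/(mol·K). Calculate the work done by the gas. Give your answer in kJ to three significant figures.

Isothermal process: W = nRT ln(V₂/V₁) = nRT ln(P₁/P₂).
W = (1.34)(8.314)(443) × ln(211/110)
  = 4935 × ln(1.918) = 4935 × 0.6514
W_by_gas = 3215 J.

W ≈ 3.21 kJ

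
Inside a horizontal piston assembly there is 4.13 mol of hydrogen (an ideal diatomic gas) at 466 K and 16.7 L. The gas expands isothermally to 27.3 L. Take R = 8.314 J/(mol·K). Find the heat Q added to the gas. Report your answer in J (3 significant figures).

Isothermal ⇒ ΔU = 0, so Q = W = nRT ln(V₂/V₁).
Q = (4.13)(8.314)(466) ln(27.3/16.7) = 16001 × 0.4915 = 7864 J.

Q ≈ 7860 J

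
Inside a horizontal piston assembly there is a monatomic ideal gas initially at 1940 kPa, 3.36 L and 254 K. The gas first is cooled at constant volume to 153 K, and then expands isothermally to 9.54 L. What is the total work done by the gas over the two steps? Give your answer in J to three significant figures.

Step 1 (isochoric): W = 0 (constant volume).
After step 1: P = 1169 kPa (V unchanged).
Step 2 (isothermal): W = P₁V₁ ln(V₂/V₁) = (3926) ln(9.54/3.36) = 4097 J.
W_total = 0 + 4097 = 4097 J.

W_total ≈ 4100 J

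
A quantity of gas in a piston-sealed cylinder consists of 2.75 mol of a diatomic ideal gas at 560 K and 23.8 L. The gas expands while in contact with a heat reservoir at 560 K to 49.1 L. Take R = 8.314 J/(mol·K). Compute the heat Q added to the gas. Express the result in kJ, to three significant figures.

Isothermal ⇒ ΔU = 0, so Q = W = nRT ln(V₂/V₁).
Q = (2.75)(8.314)(560) ln(49.1/23.8) = 12804 × 0.7242 = 9272 J.

Q ≈ 9.27 kJ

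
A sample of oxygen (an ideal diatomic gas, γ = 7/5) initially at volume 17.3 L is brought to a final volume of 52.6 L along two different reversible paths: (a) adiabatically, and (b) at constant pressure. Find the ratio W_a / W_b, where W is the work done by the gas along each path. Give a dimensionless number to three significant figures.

Path (a) adiabatic: W = P₁V₁(1 − (V₁/V₂)^(γ−1))/(γ−1) → W_a/(P₁V₁) = 0.8976.
Path (b) isobaric: W = P₁(V₂ − V₁) → W_b/(P₁V₁) = 2.04.
W_a / W_b = 0.8976 / 2.04 = 0.4399.

W_a / W_b ≈ 0.440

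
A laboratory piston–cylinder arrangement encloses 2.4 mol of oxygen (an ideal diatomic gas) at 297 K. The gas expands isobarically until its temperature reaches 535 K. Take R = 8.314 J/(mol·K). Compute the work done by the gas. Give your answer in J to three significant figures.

W ≈ 4750 J

Isobaric: W = P ΔV = nR ΔT.
W = (2.4)(8.314)(535 − 297) = 4749 J.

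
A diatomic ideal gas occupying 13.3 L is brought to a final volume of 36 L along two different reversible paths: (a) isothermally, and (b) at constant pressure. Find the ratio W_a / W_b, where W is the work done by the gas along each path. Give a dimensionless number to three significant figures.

Path (a) isothermal: W = P₁V₁ ln(V₂/V₁) → W_a/(P₁V₁) = 0.9958.
Path (b) isobaric: W = P₁(V₂ − V₁) → W_b/(P₁V₁) = 1.707.
W_a / W_b = 0.9958 / 1.707 = 0.5834.

W_a / W_b ≈ 0.583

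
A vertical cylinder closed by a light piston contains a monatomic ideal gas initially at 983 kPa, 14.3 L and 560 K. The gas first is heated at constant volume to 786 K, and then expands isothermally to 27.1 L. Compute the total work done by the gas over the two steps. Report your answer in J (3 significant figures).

W_total ≈ 12600 J

Step 1 (isochoric): W = 0 (constant volume).
After step 1: P = 1380 kPa (V unchanged).
Step 2 (isothermal): W = P₁V₁ ln(V₂/V₁) = (19730) ln(27.1/14.3) = 12613 J.
W_total = 0 + 12613 = 12613 J.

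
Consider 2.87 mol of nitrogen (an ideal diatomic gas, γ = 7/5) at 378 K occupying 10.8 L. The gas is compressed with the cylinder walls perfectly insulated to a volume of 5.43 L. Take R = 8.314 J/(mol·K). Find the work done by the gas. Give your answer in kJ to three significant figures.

W ≈ -7.14 kJ

Adiabatic: TV^(γ−1) = const with γ = 7/5.
T₂ = T₁ (V₁/V₂)^(γ−1) = 378 × (10.8/5.43)^0.4 = 378 × 1.317 = 497.7 K.
W_by = nCᵥ(T₁ − T₂) = (2.87)(20.79)(378 − 497.7) = -7139 J.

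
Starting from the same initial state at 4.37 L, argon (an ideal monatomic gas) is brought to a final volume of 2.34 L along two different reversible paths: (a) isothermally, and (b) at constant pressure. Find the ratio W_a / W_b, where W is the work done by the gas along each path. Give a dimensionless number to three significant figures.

Path (a) isothermal: W = P₁V₁ ln(V₂/V₁) → W_a/(P₁V₁) = -0.6246.
Path (b) isobaric: W = P₁(V₂ − V₁) → W_b/(P₁V₁) = -0.4645.
W_a / W_b = -0.6246 / -0.4645 = 1.345.

W_a / W_b ≈ 1.34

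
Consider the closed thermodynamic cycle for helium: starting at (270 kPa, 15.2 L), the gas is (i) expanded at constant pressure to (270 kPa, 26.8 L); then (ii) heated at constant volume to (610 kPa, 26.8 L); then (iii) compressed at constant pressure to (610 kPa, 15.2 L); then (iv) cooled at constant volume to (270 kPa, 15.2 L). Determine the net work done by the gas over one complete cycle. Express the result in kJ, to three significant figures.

W_net ≈ -3.94 kJ

Constant-volume legs do no work.
W(i) = (270)(26.8 − 15.2) = 3132 J; W(iii) = (610)(15.2 − 26.8) = -7076 J.
W_net = 3132 − 7076 = -3944 J (the counter-clockwise enclosed area).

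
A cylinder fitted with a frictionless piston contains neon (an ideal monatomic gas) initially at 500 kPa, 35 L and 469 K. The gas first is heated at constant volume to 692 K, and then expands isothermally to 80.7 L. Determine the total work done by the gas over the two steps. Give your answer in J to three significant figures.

W_total ≈ 21600 J

Step 1 (isochoric): W = 0 (constant volume).
After step 1: P = 737.7 kPa (V unchanged).
Step 2 (isothermal): W = P₁V₁ ln(V₂/V₁) = (25821) ln(80.7/35) = 21571 J.
W_total = 0 + 21571 = 21571 J.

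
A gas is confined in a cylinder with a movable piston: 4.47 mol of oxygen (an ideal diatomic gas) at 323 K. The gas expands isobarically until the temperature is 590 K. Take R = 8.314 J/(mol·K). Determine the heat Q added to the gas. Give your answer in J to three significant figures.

Isobaric: W = nRΔT = (4.47)(8.314)(267) = 9923 J.
ΔU = nCᵥΔT with Cᵥ = 5R/2: ΔU = (4.47)(20.79)(267) = 24807 J.
Q = ΔU + W = 24807 + 9923 = 34729 J.

Q ≈ 34700 J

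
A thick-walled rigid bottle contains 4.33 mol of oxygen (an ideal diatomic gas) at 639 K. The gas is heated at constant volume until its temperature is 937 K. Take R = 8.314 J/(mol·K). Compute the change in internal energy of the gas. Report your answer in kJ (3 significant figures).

Constant volume ⇒ W = 0, so Q = ΔU = nCᵥΔT with Cᵥ = 5R/2 = 20.79 J/(mol·K).
ΔU = (4.33)(20.79)(937 − 639) = 26820 J.

ΔU ≈ 26.8 kJ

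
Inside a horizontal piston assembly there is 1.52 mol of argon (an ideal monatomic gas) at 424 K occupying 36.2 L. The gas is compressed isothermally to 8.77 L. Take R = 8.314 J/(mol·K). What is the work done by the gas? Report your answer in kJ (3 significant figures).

W ≈ -7.60 kJ

Isothermal: W = nRT ln(V₂/V₁).
W = (1.52)(8.314)(424) × ln(8.77/36.2)
  = 5358 × -1.418
W_by_gas = -7596 J.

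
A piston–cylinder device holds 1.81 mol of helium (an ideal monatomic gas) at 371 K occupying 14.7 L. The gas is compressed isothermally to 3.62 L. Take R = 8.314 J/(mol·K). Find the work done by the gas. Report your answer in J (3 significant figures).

W ≈ -7820 J

Isothermal: W = nRT ln(V₂/V₁).
W = (1.81)(8.314)(371) × ln(3.62/14.7)
  = 5583 × -1.401
W_by_gas = -7824 J.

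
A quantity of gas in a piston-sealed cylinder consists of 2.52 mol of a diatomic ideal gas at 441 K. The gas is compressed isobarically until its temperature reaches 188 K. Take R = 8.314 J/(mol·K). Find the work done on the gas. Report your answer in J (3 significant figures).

W ≈ 5300 J

Isobaric: W = P ΔV = nR ΔT.
W = (2.52)(8.314)(188 − 441) = -5301 J.
Work on gas = −W_by = 5301 J.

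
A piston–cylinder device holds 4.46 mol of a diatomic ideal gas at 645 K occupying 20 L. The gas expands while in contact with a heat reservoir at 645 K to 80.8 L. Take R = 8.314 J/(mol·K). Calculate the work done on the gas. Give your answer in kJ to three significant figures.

Isothermal: W = nRT ln(V₂/V₁).
W = (4.46)(8.314)(645) × ln(80.8/20)
  = 23917 × 1.396
W_by_gas = 33394 J; work on gas = −W_by = -33394 J.

W ≈ -33.4 kJ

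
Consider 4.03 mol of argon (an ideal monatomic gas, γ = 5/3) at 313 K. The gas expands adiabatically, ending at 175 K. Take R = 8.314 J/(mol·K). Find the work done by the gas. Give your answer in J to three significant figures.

Adiabatic ⇒ Q = 0, so W_by = −ΔU = nCᵥ(T₁ − T₂).
Cᵥ = 3R/2 = 12.47 J/(mol·K).
W = (4.03)(12.47)(313 − 175) = 6936 J.

W ≈ 6940 J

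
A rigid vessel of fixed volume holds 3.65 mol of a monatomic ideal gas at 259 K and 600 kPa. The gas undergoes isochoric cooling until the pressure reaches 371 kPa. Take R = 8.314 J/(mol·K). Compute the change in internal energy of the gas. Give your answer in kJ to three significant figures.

ΔU ≈ -4.50 kJ

Constant volume ⇒ W = 0, so Q = ΔU = nCᵥΔT with Cᵥ = 3R/2 = 12.47 J/(mol·K).
At constant V, T₂/T₁ = P₂/P₁ ⇒ ΔT = T₁(P₂/P₁ − 1) = 259·(371/600 − 1) = -98.85 K.
ΔU = (3.65)(12.47)(-98.85) = -4500 J.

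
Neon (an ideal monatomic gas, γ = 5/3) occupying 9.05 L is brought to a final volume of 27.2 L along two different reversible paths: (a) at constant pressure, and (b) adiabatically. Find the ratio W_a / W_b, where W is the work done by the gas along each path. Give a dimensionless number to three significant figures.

W_a / W_b ≈ 2.57

Path (a) isobaric: W = P₁(V₂ − V₁) → W_a/(P₁V₁) = 2.006.
Path (b) adiabatic: W = P₁V₁(1 − (V₁/V₂)^(γ−1))/(γ−1) → W_b/(P₁V₁) = 0.7798.
W_a / W_b = 2.006 / 0.7798 = 2.572.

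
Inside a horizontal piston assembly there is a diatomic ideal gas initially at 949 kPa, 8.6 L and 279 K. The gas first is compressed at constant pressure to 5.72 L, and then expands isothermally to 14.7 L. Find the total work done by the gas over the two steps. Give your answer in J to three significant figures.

W_total ≈ 2390 J

Step 1 (isobaric): W = PΔV = (949 kPa)(5.72 − 8.6 L) = -2733 J.
After step 1: P = 949 kPa, V = 5.72 L, T = 185.6 K.
Step 2 (isothermal): W = P₁V₁ ln(V₂/V₁) = (5428) ln(14.7/5.72) = 5124 J.
W_total = -2733 + 5124 = 2391 J.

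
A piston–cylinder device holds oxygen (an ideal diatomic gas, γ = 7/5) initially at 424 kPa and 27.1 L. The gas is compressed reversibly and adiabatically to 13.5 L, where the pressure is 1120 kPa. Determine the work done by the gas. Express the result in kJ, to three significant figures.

W ≈ -9.07 kJ

Adiabatic: W = (P₁V₁ − P₂V₂)/(γ − 1) with γ = 7/5.
P₁V₁ = 11490 J, P₂V₂ = 15120 J.
W = (11490 − 15120) / 0.4 = -9074 J.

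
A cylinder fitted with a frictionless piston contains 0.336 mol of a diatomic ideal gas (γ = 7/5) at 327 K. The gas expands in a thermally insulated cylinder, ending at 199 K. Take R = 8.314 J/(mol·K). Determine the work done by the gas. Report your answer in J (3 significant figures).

W ≈ 894 J

Adiabatic ⇒ Q = 0, so W_by = −ΔU = nCᵥ(T₁ − T₂).
Cᵥ = 5R/2 = 20.79 J/(mol·K).
W = (0.336)(20.79)(327 − 199) = 893.9 J.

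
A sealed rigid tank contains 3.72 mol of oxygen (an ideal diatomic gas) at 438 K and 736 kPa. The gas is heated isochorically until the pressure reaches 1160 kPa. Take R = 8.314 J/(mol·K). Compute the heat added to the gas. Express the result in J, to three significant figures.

Q ≈ 19500 J

Constant volume ⇒ W = 0, so Q = ΔU = nCᵥΔT with Cᵥ = 5R/2 = 20.79 J/(mol·K).
At constant V, T₂/T₁ = P₂/P₁ ⇒ ΔT = T₁(P₂/P₁ − 1) = 438·(1160/736 − 1) = 252.3 K.
ΔU = (3.72)(20.79)(252.3) = 19510 J.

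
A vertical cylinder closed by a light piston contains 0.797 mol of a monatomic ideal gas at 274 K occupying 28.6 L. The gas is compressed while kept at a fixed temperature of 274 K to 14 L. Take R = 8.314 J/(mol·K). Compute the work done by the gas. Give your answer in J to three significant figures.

W ≈ -1300 J

Isothermal: W = nRT ln(V₂/V₁).
W = (0.797)(8.314)(274) × ln(14/28.6)
  = 1816 × -0.7143
W_by_gas = -1297 J.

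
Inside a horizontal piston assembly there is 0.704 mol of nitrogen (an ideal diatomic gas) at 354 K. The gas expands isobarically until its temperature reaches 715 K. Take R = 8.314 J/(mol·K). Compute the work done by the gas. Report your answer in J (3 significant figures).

W ≈ 2110 J

Isobaric: W = P ΔV = nR ΔT.
W = (0.704)(8.314)(715 − 354) = 2113 J.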